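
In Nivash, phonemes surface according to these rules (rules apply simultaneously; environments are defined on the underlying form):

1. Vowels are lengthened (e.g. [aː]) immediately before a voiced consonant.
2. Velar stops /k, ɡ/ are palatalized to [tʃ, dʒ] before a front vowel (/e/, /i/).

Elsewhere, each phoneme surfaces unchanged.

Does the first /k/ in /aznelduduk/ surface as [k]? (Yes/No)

/k/ — word-final; rule 2 does not apply here → [k].
The actual realization is [k], which matches [k].

Yes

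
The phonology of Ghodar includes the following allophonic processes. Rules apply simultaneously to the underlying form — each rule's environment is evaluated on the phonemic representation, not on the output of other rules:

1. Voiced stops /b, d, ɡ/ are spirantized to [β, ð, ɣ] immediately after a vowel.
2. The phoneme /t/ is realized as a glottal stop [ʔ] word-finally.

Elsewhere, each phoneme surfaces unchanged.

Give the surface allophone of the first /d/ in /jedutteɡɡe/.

/d/ (between /e/ and /u/): immediately after a vowel, so rule 1 applies → [ð].

[ð]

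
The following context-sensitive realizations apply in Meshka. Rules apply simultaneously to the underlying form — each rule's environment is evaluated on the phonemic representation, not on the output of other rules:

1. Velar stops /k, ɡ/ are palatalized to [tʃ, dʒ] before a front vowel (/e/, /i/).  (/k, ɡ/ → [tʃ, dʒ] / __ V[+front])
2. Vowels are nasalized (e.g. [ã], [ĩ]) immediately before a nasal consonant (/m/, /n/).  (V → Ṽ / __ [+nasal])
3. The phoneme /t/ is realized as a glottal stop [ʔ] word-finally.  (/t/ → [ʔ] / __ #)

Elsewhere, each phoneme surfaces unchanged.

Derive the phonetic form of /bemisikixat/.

/b/ (word-initial) is unaffected → [b].
Rule 2 applies to /e/ (between /b/ and /m/: before a nasal consonant) → [ẽ].
/m/ stays [m].
/i/ (between /m/ and /s/): rule 2 targets it, but not before a nasal consonant → unchanged [i].
/s/ stays [s].
/i/ — between /s/ and /k/; rule 2 does not apply here → [i].
Rule 1 applies to /k/ (between /i/ and /i/: before a front vowel) → [tʃ].
/i/ (between /k/ and /x/): rule 2 targets it, but not before a nasal consonant → unchanged [i].
/x/ — not in any rule's target class → [x].
/a/ — between /x/ and /t/; rule 2 does not apply here → [a].
/t/ — word-final, word-finally — surfaces as [ʔ] (rule 3).

[bẽmisitʃixaʔ]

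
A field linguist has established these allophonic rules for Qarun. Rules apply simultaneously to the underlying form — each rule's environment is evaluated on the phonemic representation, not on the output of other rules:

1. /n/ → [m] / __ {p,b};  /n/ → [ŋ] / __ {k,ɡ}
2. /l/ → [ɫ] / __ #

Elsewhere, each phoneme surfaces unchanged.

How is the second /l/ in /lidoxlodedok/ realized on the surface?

/l/ (between /x/ and /o/): rule 2 targets it, but not word-finally → unchanged [l].

[l]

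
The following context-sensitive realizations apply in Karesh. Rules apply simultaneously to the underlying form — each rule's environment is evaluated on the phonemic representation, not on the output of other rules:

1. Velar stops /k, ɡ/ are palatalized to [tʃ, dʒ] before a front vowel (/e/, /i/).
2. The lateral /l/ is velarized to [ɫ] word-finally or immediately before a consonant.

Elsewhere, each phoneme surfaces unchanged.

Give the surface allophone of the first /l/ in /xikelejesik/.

[l]

/l/ (between /e/ and /e/) is in the target of rule 2 but the environment (word-finally or immediately before a consonant) is not met → [l].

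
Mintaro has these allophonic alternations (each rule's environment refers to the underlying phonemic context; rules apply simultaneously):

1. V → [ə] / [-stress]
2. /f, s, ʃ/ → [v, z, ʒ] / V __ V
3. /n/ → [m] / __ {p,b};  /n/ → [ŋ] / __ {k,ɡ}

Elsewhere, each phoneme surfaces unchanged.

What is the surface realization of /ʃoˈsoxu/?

/ʃ/ (word-initial): rule 2 targets it, but not between two vowels → unchanged [ʃ].
/o/ — between /ʃ/ and /s/, in an unstressed syllable — surfaces as [ə] (rule 1).
/s/ (between /o/ and /o/): between two vowels, so rule 2 applies → [z].
/o/ — between /s/ and /x/; rule 1 does not apply here → [o].
/x/ — not in any rule's target class → [x].
/u/ — word-final, in an unstressed syllable — surfaces as [ə] (rule 1).

[ʃəˈzoxə]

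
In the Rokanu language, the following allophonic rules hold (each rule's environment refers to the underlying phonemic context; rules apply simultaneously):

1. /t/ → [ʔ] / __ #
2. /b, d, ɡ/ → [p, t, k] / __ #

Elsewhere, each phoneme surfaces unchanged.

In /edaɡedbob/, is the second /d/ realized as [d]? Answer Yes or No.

Yes

/d/ (between /e/ and /b/) is in the target of rule 2 but the environment (word-finally) is not met → [d].
The actual realization is [d], which matches [d].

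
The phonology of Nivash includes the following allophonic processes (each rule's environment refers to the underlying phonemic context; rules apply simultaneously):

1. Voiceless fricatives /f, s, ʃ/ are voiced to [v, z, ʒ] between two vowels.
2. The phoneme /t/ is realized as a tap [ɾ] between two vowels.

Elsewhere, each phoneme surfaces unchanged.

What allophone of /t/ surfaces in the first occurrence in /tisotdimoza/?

[t]

/t/ (word-initial): rule 2 targets it, but not between two vowels → unchanged [t].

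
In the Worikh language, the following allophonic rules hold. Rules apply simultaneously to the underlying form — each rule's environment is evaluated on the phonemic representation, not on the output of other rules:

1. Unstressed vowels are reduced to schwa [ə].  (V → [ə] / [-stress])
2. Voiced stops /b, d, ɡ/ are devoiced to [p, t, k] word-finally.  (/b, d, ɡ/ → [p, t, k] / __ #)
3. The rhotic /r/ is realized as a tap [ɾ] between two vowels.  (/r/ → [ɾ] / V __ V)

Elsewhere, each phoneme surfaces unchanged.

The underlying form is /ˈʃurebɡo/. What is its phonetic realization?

/ʃ/ stays [ʃ].
/u/ (between /ʃ/ and /r/) is in the target of rule 1 but the environment (in an unstressed syllable) is not met → [u].
/r/ (between /u/ and /e/): between two vowels, so rule 3 applies → [ɾ].
/e/ meets the environment for rule 1 (in an unstressed syllable) → [ə].
/b/ (between /e/ and /ɡ/) fails the environment for rule 2, so it stays [b].
/ɡ/ (between /b/ and /o/) fails the environment for rule 2, so it stays [ɡ].
/o/ — word-final, in an unstressed syllable — surfaces as [ə] (rule 1).

[ˈʃuɾəbɡə]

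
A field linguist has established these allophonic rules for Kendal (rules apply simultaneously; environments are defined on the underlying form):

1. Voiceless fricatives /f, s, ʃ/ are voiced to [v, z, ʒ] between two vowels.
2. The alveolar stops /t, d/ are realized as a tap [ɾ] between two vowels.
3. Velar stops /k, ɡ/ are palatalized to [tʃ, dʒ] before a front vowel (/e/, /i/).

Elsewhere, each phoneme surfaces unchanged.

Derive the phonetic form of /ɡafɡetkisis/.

/ɡ/ — word-initial; rule 3 does not apply here → [ɡ].
/f/ (between /a/ and /ɡ/) fails the environment for rule 1, so it stays [f].
/ɡ/ (between /f/ and /e/): before a front vowel, so rule 3 applies → [dʒ].
/t/ (between /e/ and /k/) fails the environment for rule 2, so it stays [t].
/k/ meets the environment for rule 3 (before a front vowel) → [tʃ].
/s/ meets the environment for rule 1 (between two vowels) → [z].
/s/ — word-final; rule 1 does not apply here → [s].

[ɡafdʒettʃizis]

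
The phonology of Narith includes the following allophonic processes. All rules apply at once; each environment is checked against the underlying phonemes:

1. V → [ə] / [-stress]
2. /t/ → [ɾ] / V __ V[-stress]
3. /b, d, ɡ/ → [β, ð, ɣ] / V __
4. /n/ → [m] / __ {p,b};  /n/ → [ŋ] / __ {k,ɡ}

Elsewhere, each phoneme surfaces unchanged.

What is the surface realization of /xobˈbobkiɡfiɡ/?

[xəβˈboβkəɣfəɣ]

/x/ stays [x].
/o/ meets the environment for rule 1 (in an unstressed syllable) → [ə].
/b/ (between /o/ and /b/): immediately after a vowel, so rule 3 applies → [β].
/b/ (between /b/ and /o/): rule 3 targets it, but not immediately after a vowel → unchanged [b].
/o/ (between /b/ and /b/) fails the environment for rule 1, so it stays [o].
/b/ — between /o/ and /k/, immediately after a vowel — surfaces as [β] (rule 3).
/k/ (between /b/ and /i/) is unaffected → [k].
/i/ — between /k/ and /ɡ/, in an unstressed syllable — surfaces as [ə] (rule 1).
/ɡ/ (between /i/ and /f/) occurs immediately after a vowel → [ɣ] by rule 3.
/f/ (between /ɡ/ and /i/): no rule targets it → [f].
/i/ (between /f/ and /ɡ/): in an unstressed syllable, so rule 1 applies → [ə].
Rule 3 applies to /ɡ/ (word-final: immediately after a vowel) → [ɣ].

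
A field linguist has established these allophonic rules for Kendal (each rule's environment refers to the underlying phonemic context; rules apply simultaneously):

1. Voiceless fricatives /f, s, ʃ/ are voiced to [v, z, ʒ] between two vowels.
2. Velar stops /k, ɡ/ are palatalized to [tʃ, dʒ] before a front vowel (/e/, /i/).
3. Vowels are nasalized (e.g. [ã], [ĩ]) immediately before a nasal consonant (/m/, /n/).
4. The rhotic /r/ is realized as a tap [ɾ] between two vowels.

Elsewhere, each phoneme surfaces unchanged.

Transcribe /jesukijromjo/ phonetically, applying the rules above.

/j/ — not in any rule's target class → [j].
/e/ — between /j/ and /s/; rule 3 does not apply here → [e].
/s/ — between /e/ and /u/, between two vowels — surfaces as [z] (rule 1).
/u/ (between /s/ and /k/) is in the target of rule 3 but the environment (before a nasal consonant) is not met → [u].
Rule 2 applies to /k/ (between /u/ and /i/: before a front vowel) → [tʃ].
/i/ — between /k/ and /j/; rule 3 does not apply here → [i].
/j/ (between /i/ and /r/): no rule targets it → [j].
/r/ (between /j/ and /o/) fails the environment for rule 4, so it stays [r].
/o/ meets the environment for rule 3 (before a nasal consonant) → [õ].
/m/ (between /o/ and /j/) is unaffected → [m].
/j/ (between /m/ and /o/) is unaffected → [j].
/o/ (word-final) is in the target of rule 3 but the environment (before a nasal consonant) is not met → [o].

[jezutʃijrõmjo]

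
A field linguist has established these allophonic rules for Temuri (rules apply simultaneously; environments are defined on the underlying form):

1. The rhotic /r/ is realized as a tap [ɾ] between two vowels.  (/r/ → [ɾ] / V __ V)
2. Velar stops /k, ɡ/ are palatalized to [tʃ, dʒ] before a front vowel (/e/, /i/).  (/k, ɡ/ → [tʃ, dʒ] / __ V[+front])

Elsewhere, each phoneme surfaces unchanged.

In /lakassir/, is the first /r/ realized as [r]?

/r/ (word-final) fails the environment for rule 1, so it stays [r].
The actual realization is [r], which matches [r].

Yes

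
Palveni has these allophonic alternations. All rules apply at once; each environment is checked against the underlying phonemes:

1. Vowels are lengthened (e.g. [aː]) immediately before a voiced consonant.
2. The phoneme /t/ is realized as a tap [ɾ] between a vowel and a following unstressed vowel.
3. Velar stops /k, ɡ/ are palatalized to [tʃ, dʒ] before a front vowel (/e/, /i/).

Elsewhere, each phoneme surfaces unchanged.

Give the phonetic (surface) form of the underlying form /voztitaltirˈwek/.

[voːztiɾaːltiːrˈwek]

/v/ (word-initial) is unaffected → [v].
/o/ (between /v/ and /z/): before a voiced consonant, so rule 1 applies → [oː].
/z/ (between /o/ and /t/): no rule targets it → [z].
/t/ — between /z/ and /i/; rule 2 does not apply here → [t].
/i/ (between /t/ and /t/) is in the target of rule 1 but the environment (before a voiced consonant) is not met → [i].
/t/ — between /i/ and /a/, between a vowel and a following unstressed vowel — surfaces as [ɾ] (rule 2).
/a/ (between /t/ and /l/): before a voiced consonant, so rule 1 applies → [aː].
/l/ (between /a/ and /t/): no rule targets it → [l].
/t/ (between /l/ and /i/): rule 2 targets it, but not between a vowel and a following unstressed vowel → unchanged [t].
/i/ meets the environment for rule 1 (before a voiced consonant) → [iː].
/r/ stays [r].
/w/ stays [w].
/e/ (between /w/ and /k/) is in the target of rule 1 but the environment (before a voiced consonant) is not met → [e].
/k/ (word-final): rule 3 targets it, but not before a front vowel → unchanged [k].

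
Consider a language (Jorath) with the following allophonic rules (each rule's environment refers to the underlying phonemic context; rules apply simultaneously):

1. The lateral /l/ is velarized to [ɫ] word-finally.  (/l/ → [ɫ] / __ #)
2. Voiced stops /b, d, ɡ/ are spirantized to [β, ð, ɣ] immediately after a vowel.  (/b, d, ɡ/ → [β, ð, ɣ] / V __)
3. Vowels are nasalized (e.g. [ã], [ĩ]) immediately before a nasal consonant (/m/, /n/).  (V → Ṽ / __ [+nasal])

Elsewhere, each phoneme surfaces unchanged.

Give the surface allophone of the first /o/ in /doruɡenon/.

[o]

/o/ (between /d/ and /r/) fails the environment for rule 3, so it stays [o].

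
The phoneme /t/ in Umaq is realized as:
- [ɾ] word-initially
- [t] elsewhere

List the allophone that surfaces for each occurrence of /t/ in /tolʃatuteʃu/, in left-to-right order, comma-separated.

[ɾ], [t], [t]

Occurrence 1 (position 1): word-initially → [ɾ].
Occurrence 2 (position 6): no conditioning environment matches → elsewhere allophone [t].
Occurrence 3 (position 8): no conditioning environment matches → elsewhere allophone [t].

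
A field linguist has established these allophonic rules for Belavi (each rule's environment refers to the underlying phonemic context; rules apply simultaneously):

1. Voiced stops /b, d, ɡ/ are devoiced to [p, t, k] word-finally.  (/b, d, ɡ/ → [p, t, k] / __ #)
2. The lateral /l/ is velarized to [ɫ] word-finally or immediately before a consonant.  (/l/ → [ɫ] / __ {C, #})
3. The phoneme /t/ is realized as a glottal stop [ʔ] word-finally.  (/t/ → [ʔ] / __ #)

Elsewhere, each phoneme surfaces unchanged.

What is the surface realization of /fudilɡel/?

[fudiɫɡeɫ]

/f/ (word-initial): no rule targets it → [f].
/u/ (between /f/ and /d/): no rule targets it → [u].
/d/ — between /u/ and /i/; rule 1 does not apply here → [d].
/i/ stays [i].
/l/ — between /i/ and /ɡ/, word-finally or immediately before a consonant — surfaces as [ɫ] (rule 2).
/ɡ/ (between /l/ and /e/) fails the environment for rule 1, so it stays [ɡ].
/e/ stays [e].
Rule 2 applies to /l/ (word-final: word-finally or immediately before a consonant) → [ɫ].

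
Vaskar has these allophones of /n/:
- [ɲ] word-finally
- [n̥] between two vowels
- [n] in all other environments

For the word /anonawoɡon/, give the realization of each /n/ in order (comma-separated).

[n̥], [n̥], [ɲ]

Occurrence 1 (position 2): between two vowels → [n̥].
Occurrence 2 (position 4): between two vowels → [n̥].
Occurrence 3 (position 10): word-finally → [ɲ].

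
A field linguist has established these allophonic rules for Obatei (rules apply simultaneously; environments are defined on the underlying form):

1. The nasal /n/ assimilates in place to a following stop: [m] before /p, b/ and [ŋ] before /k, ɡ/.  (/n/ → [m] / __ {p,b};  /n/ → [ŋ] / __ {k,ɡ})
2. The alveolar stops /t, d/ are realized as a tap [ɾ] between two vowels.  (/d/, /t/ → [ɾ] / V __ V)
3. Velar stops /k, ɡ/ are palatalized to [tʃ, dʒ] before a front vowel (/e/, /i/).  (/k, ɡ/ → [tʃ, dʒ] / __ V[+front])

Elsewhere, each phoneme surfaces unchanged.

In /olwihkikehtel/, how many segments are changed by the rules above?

2

Segments that undergo a rule: /k/ → [tʃ] (rule 3); /k/ → [tʃ] (rule 3).
All other segments surface unchanged.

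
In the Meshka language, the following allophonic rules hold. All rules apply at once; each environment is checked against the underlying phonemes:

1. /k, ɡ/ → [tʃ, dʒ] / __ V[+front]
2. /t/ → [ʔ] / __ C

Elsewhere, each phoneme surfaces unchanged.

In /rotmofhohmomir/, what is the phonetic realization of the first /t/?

/t/ — between /o/ and /m/, immediately before a consonant — surfaces as [ʔ] (rule 2).

[ʔ]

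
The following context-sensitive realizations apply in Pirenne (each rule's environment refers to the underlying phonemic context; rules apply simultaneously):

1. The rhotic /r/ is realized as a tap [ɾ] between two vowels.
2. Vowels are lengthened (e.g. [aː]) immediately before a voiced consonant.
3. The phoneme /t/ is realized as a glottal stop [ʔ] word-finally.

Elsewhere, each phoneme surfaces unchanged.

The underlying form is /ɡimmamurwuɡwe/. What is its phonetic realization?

[ɡiːmmaːmuːrwuːɡwe]

/i/ (between /ɡ/ and /m/) occurs before a voiced consonant → [iː] by rule 2.
/a/ (between /m/ and /m/) occurs before a voiced consonant → [aː] by rule 2.
Rule 2 applies to /u/ (between /m/ and /r/: before a voiced consonant) → [uː].
/r/ (between /u/ and /w/) fails the environment for rule 1, so it stays [r].
Rule 2 applies to /u/ (between /w/ and /ɡ/: before a voiced consonant) → [uː].
/e/ (word-final) fails the environment for rule 2, so it stays [e].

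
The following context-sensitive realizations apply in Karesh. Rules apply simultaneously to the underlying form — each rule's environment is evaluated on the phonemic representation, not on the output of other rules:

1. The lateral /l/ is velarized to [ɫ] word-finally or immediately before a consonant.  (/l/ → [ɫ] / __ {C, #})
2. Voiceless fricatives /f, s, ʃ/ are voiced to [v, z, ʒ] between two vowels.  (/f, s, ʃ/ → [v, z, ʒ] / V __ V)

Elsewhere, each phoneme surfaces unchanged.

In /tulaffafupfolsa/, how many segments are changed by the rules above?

2

Segments that undergo a rule: /f/ → [v] (rule 2); /l/ → [ɫ] (rule 1).
All other segments surface unchanged.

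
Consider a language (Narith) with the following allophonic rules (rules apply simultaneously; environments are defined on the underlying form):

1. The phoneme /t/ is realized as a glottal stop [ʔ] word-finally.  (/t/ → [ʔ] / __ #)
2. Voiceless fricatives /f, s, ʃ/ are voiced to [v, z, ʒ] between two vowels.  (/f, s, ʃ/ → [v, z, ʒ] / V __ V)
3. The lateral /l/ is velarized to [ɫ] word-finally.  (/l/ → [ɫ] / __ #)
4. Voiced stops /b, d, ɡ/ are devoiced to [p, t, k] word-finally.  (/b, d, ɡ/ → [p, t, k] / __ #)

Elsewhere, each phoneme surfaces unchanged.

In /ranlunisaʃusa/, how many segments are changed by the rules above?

Segments that undergo a rule: /s/ → [z] (rule 2); /ʃ/ → [ʒ] (rule 2); /s/ → [z] (rule 2).
All other segments surface unchanged.

3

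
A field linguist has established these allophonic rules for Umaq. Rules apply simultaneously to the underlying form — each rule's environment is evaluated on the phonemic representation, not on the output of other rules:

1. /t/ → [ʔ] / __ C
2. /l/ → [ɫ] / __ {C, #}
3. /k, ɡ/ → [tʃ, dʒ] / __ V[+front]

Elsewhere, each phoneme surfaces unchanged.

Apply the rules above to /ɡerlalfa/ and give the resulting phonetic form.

[dʒerlaɫfa]

Rule 3 applies to /ɡ/ (word-initial: before a front vowel) → [dʒ].
/e/ (between /ɡ/ and /r/) is unaffected → [e].
/r/ (between /e/ and /l/): no rule targets it → [r].
/l/ — between /r/ and /a/; rule 2 does not apply here → [l].
/a/ — not in any rule's target class → [a].
Rule 2 applies to /l/ (between /a/ and /f/: word-finally or immediately before a consonant) → [ɫ].
/f/ (between /l/ and /a/): no rule targets it → [f].
/a/ — not in any rule's target class → [a].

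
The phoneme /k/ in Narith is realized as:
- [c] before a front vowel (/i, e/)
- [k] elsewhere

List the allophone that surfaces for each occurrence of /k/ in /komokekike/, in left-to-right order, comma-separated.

[k], [c], [c], [c]

Occurrence 1 (position 1): no conditioning environment matches → elsewhere allophone [k].
Occurrence 2 (position 5): before a front vowel → [c].
Occurrence 3 (position 7): before a front vowel → [c].
Occurrence 4 (position 9): before a front vowel → [c].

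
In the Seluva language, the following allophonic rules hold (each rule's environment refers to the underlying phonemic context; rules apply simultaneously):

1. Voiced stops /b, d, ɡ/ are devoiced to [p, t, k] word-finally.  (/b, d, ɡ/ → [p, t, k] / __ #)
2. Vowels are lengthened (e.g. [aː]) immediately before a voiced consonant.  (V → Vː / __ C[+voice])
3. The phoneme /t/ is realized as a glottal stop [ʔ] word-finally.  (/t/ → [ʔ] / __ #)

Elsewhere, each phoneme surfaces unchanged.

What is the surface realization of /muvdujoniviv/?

/m/ — not in any rule's target class → [m].
/u/ — between /m/ and /v/, before a voiced consonant — surfaces as [uː] (rule 2).
/v/ stays [v].
/d/ (between /v/ and /u/) fails the environment for rule 1, so it stays [d].
/u/ (between /d/ and /j/) occurs before a voiced consonant → [uː] by rule 2.
/j/ (between /u/ and /o/) is unaffected → [j].
/o/ meets the environment for rule 2 (before a voiced consonant) → [oː].
/n/ (between /o/ and /i/): no rule targets it → [n].
/i/ (between /n/ and /v/): before a voiced consonant, so rule 2 applies → [iː].
/v/ — not in any rule's target class → [v].
/i/ (between /v/ and /v/) occurs before a voiced consonant → [iː] by rule 2.
/v/ (word-final): no rule targets it → [v].

[muːvduːjoːniːviːv]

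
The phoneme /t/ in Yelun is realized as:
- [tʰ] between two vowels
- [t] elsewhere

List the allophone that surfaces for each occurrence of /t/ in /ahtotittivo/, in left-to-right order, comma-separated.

[t], [tʰ], [t], [t]

Occurrence 1 (position 3): no conditioning environment matches → elsewhere allophone [t].
Occurrence 2 (position 5): between two vowels → [tʰ].
Occurrence 3 (position 7): no conditioning environment matches → elsewhere allophone [t].
Occurrence 4 (position 8): no conditioning environment matches → elsewhere allophone [t].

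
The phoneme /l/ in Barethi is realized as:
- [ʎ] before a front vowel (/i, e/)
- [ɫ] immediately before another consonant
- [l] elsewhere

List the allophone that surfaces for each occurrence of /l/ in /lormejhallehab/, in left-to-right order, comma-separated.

[l], [ɫ], [ʎ]

Occurrence 1 (position 1): no conditioning environment matches → elsewhere allophone [l].
Occurrence 2 (position 9): immediately before another consonant → [ɫ].
Occurrence 3 (position 10): before a front vowel (/i, e/) → [ʎ].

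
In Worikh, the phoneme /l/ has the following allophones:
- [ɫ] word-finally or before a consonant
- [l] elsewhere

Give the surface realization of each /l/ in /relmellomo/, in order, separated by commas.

[ɫ], [ɫ], [l]

Occurrence 1 (position 3): word-finally or before a consonant → [ɫ].
Occurrence 2 (position 6): word-finally or before a consonant → [ɫ].
Occurrence 3 (position 7): no conditioning environment matches → elsewhere allophone [l].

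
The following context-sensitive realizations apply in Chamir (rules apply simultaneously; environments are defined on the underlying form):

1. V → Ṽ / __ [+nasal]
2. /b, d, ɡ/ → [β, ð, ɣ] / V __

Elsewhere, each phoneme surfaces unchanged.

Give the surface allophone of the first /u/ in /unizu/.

/u/ meets the environment for rule 1 (before a nasal consonant) → [ũ].

[ũ]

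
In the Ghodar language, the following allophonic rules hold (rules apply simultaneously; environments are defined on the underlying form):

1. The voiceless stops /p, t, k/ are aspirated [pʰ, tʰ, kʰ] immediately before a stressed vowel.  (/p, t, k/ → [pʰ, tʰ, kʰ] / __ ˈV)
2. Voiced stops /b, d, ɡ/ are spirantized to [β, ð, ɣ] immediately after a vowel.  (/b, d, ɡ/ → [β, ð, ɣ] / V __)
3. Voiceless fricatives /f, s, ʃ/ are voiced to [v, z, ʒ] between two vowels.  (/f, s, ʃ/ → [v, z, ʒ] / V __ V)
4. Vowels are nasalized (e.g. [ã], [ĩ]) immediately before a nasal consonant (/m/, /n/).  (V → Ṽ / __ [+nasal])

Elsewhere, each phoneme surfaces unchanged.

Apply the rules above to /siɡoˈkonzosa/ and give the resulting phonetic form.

[siɣoˈkʰõnzoza]

/s/ — word-initial; rule 3 does not apply here → [s].
/i/ (between /s/ and /ɡ/): rule 4 targets it, but not before a nasal consonant → unchanged [i].
/ɡ/ (between /i/ and /o/) occurs immediately after a vowel → [ɣ] by rule 2.
/o/ (between /ɡ/ and /k/): rule 4 targets it, but not before a nasal consonant → unchanged [o].
Rule 1 applies to /k/ (between /o/ and /o/: immediately before a stressed vowel) → [kʰ].
/o/ (between /k/ and /n/): before a nasal consonant, so rule 4 applies → [õ].
/o/ (between /z/ and /s/) is in the target of rule 4 but the environment (before a nasal consonant) is not met → [o].
/s/ (between /o/ and /a/) occurs between two vowels → [z] by rule 3.
/a/ (word-final) is in the target of rule 4 but the environment (before a nasal consonant) is not met → [a].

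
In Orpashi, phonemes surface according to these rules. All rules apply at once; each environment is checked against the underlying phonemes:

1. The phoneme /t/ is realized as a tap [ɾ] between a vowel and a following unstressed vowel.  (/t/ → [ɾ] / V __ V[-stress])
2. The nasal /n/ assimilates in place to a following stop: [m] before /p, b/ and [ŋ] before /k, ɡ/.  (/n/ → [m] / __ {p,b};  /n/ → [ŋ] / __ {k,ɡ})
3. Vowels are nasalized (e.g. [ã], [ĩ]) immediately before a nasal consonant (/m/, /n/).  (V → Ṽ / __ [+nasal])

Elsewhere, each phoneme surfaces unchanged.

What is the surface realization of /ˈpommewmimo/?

[ˈpõmmewmĩmo]

/p/ stays [p].
/o/ (between /p/ and /m/): before a nasal consonant, so rule 3 applies → [õ].
/m/ stays [m].
/m/ stays [m].
/e/ (between /m/ and /w/) is in the target of rule 3 but the environment (before a nasal consonant) is not met → [e].
/w/ (between /e/ and /m/): no rule targets it → [w].
/m/ (between /w/ and /i/) is unaffected → [m].
/i/ meets the environment for rule 3 (before a nasal consonant) → [ĩ].
/m/ — not in any rule's target class → [m].
/o/ (word-final) is in the target of rule 3 but the environment (before a nasal consonant) is not met → [o].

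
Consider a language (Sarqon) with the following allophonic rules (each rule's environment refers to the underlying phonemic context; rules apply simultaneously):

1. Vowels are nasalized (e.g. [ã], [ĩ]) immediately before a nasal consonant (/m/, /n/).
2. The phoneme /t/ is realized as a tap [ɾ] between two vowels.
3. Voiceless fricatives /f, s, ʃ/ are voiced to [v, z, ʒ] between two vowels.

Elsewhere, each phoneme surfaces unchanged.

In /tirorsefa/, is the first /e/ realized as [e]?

Yes

/e/ (between /s/ and /f/) is in the target of rule 1 but the environment (before a nasal consonant) is not met → [e].
The actual realization is [e], which matches [e].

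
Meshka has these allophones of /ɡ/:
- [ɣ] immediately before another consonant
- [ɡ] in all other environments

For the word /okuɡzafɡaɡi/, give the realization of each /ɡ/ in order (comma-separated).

Occurrence 1 (position 4): immediately before another consonant → [ɣ].
Occurrence 2 (position 8): no conditioning environment matches → elsewhere allophone [ɡ].
Occurrence 3 (position 10): no conditioning environment matches → elsewhere allophone [ɡ].

[ɣ], [ɡ], [ɡ]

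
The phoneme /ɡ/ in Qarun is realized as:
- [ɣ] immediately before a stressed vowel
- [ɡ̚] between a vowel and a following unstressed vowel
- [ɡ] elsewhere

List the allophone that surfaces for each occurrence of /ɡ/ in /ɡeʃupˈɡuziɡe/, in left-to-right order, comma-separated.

[ɡ], [ɣ], [ɡ̚]

Occurrence 1 (position 1): no conditioning environment matches → elsewhere allophone [ɡ].
Occurrence 2 (position 6): immediately before a stressed vowel → [ɣ].
Occurrence 3 (position 10): between a vowel and a following unstressed vowel → [ɡ̚].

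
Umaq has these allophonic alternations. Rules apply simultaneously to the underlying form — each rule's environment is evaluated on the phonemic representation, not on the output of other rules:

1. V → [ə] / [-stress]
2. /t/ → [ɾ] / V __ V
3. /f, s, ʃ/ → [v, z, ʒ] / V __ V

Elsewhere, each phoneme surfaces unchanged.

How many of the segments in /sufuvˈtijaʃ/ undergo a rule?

Segments that undergo a rule: /u/ → [ə] (rule 1); /f/ → [v] (rule 3); /u/ → [ə] (rule 1); /a/ → [ə] (rule 1).
All other segments surface unchanged.

4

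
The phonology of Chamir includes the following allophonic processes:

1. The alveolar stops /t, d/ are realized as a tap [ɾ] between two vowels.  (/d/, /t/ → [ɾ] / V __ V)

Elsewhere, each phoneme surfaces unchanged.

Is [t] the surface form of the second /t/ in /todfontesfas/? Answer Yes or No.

Yes

/t/ (between /n/ and /e/) is in the target of rule 1 but the environment (between two vowels) is not met → [t].
The actual realization is [t], which matches [t].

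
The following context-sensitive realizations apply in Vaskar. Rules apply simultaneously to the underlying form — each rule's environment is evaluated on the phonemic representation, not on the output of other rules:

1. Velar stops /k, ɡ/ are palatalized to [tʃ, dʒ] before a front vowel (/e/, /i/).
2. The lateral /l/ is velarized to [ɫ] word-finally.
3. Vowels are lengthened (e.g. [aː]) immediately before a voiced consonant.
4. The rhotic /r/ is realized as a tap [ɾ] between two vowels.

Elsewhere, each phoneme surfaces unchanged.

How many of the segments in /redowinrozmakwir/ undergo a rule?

5

Segments that undergo a rule: /e/ → [eː] (rule 3); /o/ → [oː] (rule 3); /i/ → [iː] (rule 3); /o/ → [oː] (rule 3); /i/ → [iː] (rule 3).
All other segments surface unchanged.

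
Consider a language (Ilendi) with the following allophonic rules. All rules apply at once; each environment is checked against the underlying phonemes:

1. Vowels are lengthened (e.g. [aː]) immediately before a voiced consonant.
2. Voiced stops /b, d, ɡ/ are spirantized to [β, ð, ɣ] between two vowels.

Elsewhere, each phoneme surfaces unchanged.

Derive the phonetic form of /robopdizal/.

/r/ — not in any rule's target class → [r].
/o/ (between /r/ and /b/): before a voiced consonant, so rule 1 applies → [oː].
/b/ — between /o/ and /o/, between two vowels — surfaces as [β] (rule 2).
/o/ (between /b/ and /p/) fails the environment for rule 1, so it stays [o].
/p/ (between /o/ and /d/) is unaffected → [p].
/d/ (between /p/ and /i/) is in the target of rule 2 but the environment (between two vowels) is not met → [d].
/i/ (between /d/ and /z/): before a voiced consonant, so rule 1 applies → [iː].
/z/ (between /i/ and /a/): no rule targets it → [z].
/a/ — between /z/ and /l/, before a voiced consonant — surfaces as [aː] (rule 1).
/l/ — not in any rule's target class → [l].

[roːβopdiːzaːl]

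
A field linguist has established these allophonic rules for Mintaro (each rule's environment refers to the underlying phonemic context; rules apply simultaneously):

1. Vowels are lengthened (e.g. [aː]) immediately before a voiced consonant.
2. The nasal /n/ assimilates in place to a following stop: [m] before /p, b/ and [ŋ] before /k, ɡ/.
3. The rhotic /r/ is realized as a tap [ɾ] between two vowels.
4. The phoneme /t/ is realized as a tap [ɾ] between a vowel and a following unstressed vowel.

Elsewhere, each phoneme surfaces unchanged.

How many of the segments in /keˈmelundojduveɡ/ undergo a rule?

Segments that undergo a rule: /e/ → [eː] (rule 1); /e/ → [eː] (rule 1); /u/ → [uː] (rule 1); /o/ → [oː] (rule 1); /u/ → [uː] (rule 1); /e/ → [eː] (rule 1).
All other segments surface unchanged.

6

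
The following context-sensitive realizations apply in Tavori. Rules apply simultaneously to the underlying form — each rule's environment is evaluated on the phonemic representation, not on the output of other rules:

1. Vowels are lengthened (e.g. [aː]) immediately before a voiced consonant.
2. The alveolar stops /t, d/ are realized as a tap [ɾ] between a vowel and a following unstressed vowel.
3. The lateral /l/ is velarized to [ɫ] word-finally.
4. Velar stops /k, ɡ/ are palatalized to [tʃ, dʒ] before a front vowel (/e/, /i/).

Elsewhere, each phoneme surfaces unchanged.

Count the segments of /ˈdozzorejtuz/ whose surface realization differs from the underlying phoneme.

Segments that undergo a rule: /o/ → [oː] (rule 1); /o/ → [oː] (rule 1); /e/ → [eː] (rule 1); /u/ → [uː] (rule 1).
All other segments surface unchanged.

4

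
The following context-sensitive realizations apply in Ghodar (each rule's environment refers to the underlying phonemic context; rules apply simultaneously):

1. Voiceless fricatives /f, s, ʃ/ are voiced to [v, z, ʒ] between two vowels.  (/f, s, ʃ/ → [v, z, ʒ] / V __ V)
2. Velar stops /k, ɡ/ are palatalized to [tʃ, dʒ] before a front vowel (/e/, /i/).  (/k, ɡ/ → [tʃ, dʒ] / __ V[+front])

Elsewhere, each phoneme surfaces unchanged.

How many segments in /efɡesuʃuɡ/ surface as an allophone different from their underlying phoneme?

3

Segments that undergo a rule: /ɡ/ → [dʒ] (rule 2); /s/ → [z] (rule 1); /ʃ/ → [ʒ] (rule 1).
All other segments surface unchanged.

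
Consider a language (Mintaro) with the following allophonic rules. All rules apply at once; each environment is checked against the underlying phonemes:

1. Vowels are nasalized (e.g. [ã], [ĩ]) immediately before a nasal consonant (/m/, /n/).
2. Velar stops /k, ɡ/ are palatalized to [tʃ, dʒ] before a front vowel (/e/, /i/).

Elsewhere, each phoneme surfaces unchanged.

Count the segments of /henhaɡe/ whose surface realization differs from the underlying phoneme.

2

Segments that undergo a rule: /e/ → [ẽ] (rule 1); /ɡ/ → [dʒ] (rule 2).
All other segments surface unchanged.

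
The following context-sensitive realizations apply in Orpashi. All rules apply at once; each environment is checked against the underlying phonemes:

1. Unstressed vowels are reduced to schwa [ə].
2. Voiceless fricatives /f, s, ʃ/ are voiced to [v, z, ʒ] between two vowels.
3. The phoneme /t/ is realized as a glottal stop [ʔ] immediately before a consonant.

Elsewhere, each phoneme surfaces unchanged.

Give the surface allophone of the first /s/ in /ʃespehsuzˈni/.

/s/ (between /e/ and /p/) fails the environment for rule 2, so it stays [s].

[s]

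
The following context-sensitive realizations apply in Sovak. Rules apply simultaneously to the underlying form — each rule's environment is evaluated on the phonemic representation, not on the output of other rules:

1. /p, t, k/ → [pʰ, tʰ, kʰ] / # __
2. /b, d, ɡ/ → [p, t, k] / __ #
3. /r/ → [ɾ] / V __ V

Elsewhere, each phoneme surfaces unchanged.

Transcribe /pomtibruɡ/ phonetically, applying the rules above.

[pʰomtibruk]

/p/ — word-initial, word-initially — surfaces as [pʰ] (rule 1).
/o/ (between /p/ and /m/) is unaffected → [o].
/m/ (between /o/ and /t/): no rule targets it → [m].
/t/ (between /m/ and /i/) fails the environment for rule 1, so it stays [t].
/i/ (between /t/ and /b/): no rule targets it → [i].
/b/ — between /i/ and /r/; rule 2 does not apply here → [b].
/r/ (between /b/ and /u/): rule 3 targets it, but not between two vowels → unchanged [r].
/u/ — not in any rule's target class → [u].
/ɡ/ (word-final) occurs word-finally → [k] by rule 2.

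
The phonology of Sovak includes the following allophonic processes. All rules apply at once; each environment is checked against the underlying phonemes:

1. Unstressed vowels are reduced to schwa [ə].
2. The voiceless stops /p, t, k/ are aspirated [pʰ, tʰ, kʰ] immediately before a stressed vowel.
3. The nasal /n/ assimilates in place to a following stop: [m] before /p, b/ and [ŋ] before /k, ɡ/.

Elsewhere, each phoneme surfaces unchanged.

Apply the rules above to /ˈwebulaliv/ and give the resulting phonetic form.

/e/ (between /w/ and /b/) is in the target of rule 1 but the environment (in an unstressed syllable) is not met → [e].
/u/ (between /b/ and /l/) occurs in an unstressed syllable → [ə] by rule 1.
/a/ meets the environment for rule 1 (in an unstressed syllable) → [ə].
/i/ (between /l/ and /v/): in an unstressed syllable, so rule 1 applies → [ə].

[ˈwebələləv]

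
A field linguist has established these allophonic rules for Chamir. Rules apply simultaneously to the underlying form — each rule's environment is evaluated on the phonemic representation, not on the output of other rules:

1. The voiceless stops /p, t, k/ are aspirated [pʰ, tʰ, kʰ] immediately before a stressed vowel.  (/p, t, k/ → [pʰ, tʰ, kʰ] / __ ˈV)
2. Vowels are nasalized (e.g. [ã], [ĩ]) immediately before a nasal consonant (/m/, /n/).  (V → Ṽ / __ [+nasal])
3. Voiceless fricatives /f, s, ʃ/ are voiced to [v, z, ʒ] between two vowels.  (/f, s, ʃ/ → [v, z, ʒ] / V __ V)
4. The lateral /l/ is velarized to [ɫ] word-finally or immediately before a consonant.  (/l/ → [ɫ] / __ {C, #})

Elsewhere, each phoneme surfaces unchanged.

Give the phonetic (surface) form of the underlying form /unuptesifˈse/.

/u/ (word-initial) occurs before a nasal consonant → [ũ] by rule 2.
/n/ — not in any rule's target class → [n].
/u/ (between /n/ and /p/) fails the environment for rule 2, so it stays [u].
/p/ (between /u/ and /t/): rule 1 targets it, but not immediately before a stressed vowel → unchanged [p].
/t/ — between /p/ and /e/; rule 1 does not apply here → [t].
/e/ (between /t/ and /s/) is in the target of rule 2 but the environment (before a nasal consonant) is not met → [e].
/s/ (between /e/ and /i/) occurs between two vowels → [z] by rule 3.
/i/ (between /s/ and /f/) is in the target of rule 2 but the environment (before a nasal consonant) is not met → [i].
/f/ (between /i/ and /s/): rule 3 targets it, but not between two vowels → unchanged [f].
/s/ (between /f/ and /e/): rule 3 targets it, but not between two vowels → unchanged [s].
/e/ (word-final): rule 2 targets it, but not before a nasal consonant → unchanged [e].

[ũnuptezifˈse]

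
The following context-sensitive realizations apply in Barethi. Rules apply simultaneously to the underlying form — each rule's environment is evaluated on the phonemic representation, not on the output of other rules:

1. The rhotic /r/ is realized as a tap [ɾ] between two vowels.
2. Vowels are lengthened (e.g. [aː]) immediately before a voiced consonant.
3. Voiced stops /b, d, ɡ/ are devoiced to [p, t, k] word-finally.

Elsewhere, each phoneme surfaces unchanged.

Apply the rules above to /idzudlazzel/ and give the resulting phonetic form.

[iːdzuːdlaːzzeːl]

Rule 2 applies to /i/ (word-initial: before a voiced consonant) → [iː].
/d/ (between /i/ and /z/): rule 3 targets it, but not word-finally → unchanged [d].
/z/ — not in any rule's target class → [z].
/u/ — between /z/ and /d/, before a voiced consonant — surfaces as [uː] (rule 2).
/d/ (between /u/ and /l/) fails the environment for rule 3, so it stays [d].
/l/ (between /d/ and /a/): no rule targets it → [l].
Rule 2 applies to /a/ (between /l/ and /z/: before a voiced consonant) → [aː].
/z/ (between /a/ and /z/) is unaffected → [z].
/z/ (between /z/ and /e/): no rule targets it → [z].
/e/ (between /z/ and /l/) occurs before a voiced consonant → [eː] by rule 2.
/l/ (word-final): no rule targets it → [l].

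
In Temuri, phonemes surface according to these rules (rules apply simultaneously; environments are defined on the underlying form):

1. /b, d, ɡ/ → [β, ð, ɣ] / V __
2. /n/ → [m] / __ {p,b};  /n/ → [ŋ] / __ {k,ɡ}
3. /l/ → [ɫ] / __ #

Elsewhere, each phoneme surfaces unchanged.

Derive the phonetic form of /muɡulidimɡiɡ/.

[muɣuliðimɡiɣ]

/m/ (word-initial) is unaffected → [m].
/u/ (between /m/ and /ɡ/) is unaffected → [u].
/ɡ/ — between /u/ and /u/, immediately after a vowel — surfaces as [ɣ] (rule 1).
/u/ (between /ɡ/ and /l/): no rule targets it → [u].
/l/ — between /u/ and /i/; rule 3 does not apply here → [l].
/i/ (between /l/ and /d/) is unaffected → [i].
/d/ (between /i/ and /i/) occurs immediately after a vowel → [ð] by rule 1.
/i/ stays [i].
/m/ stays [m].
/ɡ/ (between /m/ and /i/) is in the target of rule 1 but the environment (immediately after a vowel) is not met → [ɡ].
/i/ stays [i].
/ɡ/ meets the environment for rule 1 (immediately after a vowel) → [ɣ].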